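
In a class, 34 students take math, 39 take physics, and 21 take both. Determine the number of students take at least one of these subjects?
|A∪B| = |A|+|B|-|A∩B| = 34+39-21 = 52.

Answer: 52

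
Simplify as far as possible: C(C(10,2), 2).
990

Working:
C(10,2) = 45, then C(45, 2) = 990.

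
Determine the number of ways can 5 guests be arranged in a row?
120

Arrangements of 5 distinct objects: 5! = 120.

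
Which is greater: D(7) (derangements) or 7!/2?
D(7) = (7-1)·[D(6) + D(5)] = 6·[265 + 44] = 1,854; 7!/2 = 5,040/2 = 2,520.

Answer: 7!/2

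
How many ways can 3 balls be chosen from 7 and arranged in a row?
210

Working:
P(7,3) = 7!/(7-3)! = 210.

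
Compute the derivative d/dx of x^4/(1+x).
(4x^3(1+x) - x^4)/(1+x)²

Explanation: Quotient rule: [4x^{3}(1+x) - x^4]/(1+x)².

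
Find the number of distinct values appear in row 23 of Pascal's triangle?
12

Row 23 has entries C(23,0)..C(23,23); by symmetry C(23,k)=C(23,23-k), giving 12 distinct values.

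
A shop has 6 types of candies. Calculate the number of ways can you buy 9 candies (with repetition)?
2,002

Solution: Stars and bars: C(9+6-1, 9) = C(14, 9) = 2,002.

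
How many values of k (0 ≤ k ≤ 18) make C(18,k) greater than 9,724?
7

Row 18 is unimodal and symmetric about k=18/2. C(18,5)=8,568 ≤ 9,724; C(18,6)=18,564 > 9,724; by symmetry C(18,k) > 9,724 for k = 6..12. That's 12 - 6 + 1 = 7 values.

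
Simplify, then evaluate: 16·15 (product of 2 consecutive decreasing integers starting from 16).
240

Working:
This is P(16,2) = 16!/(14)! = 240.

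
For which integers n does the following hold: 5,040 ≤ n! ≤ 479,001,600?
7, 8, 9, 10, 11, 12

Reasoning: n! is strictly increasing; 7! = 5,040 and 12! = 479,001,600, so valid n = 7, 8, 9, 10, 11, 12.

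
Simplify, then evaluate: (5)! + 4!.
144

Reasoning: (5)! + 4! = (5)·4! + 4! = (5+1)·4! = 6·4! = 144.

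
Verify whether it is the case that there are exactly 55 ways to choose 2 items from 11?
C(11,2) = 55.
Final answer: True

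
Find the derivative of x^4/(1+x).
(4x^3(1+x) - x^4)/(1+x)²

Working:
Quotient rule: [4x^{3}(1+x) - x^4]/(1+x)².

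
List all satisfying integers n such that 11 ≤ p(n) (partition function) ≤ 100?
Tabulating p(n) via p(n) = p(n−1) + p(n−2) − p(n−5) − p(n−7) + …: p(5)=7; p(6)=11; p(7)=15; p(8)=22; p(9)=30; p(10)=42; p(11)=56; p(12)=77; p(13)=101. So valid n = 6, 7, 8, 9, 10, 11, 12.
Final answer: 6, 7, 8, 9, 10, 11, 12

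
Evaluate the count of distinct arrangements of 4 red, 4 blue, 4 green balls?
34,650

Multinomial: 12!/(4! × 4! × 4!) = 34,650.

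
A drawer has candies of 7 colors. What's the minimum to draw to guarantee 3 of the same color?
15
Worst case: 2 of each = 14. One more: 15.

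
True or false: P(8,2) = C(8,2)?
False
P(8,2) = 56 and C(8,2) = 28; P(n,r) = r! × C(n,r) so P > C whenever r ≥ 2.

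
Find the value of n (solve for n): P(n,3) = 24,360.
P(n,3) = n(n−1)(n−2) is increasing in n; n(n−1)(n−2) ≈ (n−1)^3 = 24,360 gives n ≈ 30.0. Check: P(28,3) = 19,656, P(29,3) = 21,924, P(30,3) = 24,360 ✓. So n = 30.

Answer: 30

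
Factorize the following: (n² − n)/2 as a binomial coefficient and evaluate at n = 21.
(n² − n)/2 = n(n−1)/2 = C(n,2). At n = 21: C(21,2) = 210.
Final answer: C(n,2); C(21,2) = 210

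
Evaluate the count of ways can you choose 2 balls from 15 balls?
105

C(15,2) = 15! / (2! × (15-2)!)
         = 15! / (2! × 13!)
         = 105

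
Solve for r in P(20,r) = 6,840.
P(20,r) = 20·19·…·(20−r+1), a product of r factors. Multiplying down from 20: 20 = 20; 20·19 = 380; 20·19·18 = 6,840 ✓ (3 factors). So r = 3.
Final answer: 3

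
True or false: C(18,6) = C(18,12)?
True

Explanation: C(18,6) = C(18,18-6) by the symmetry property; both equal 18,564.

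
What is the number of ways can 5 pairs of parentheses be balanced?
42

Using the Catalan number formula: C_n = C(2n, n) / (n+1)
C_5 = C(10, 5) / (5+1)
     = 252 / 6
     = 42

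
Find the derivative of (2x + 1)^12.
24(2x + 1)^11

Reasoning: Chain rule: 12(2x+1)^{11} × 2 = 24(2x+1)^{11}.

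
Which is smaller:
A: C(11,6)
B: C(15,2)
A=C(11,6)=462, B=C(15,2)=105.

Answer: B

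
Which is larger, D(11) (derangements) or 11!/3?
D(11)

Reasoning: D(11) = (11-1)·[D(10) + D(9)] = 10·[1,334,961 + 133,496] = 14,684,570; 11!/3 = 39,916,800/3 = 13,305,600.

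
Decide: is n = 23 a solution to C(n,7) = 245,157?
C(23,7) = 23·22·21·20·19·18·17/7! = 1,235,591,280/5,040 = 245,157, which equals 245,157.
Final answer: Yes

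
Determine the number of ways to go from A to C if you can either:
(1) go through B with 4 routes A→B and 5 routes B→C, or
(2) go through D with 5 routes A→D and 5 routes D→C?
45

Explanation: Route via B: 4×5=20. Route via D: 5×5=25. Total: 45.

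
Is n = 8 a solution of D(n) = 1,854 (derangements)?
No

Working:
D(8) = (8-1)·[D(7) + D(6)] = 7·[1,854 + 265] = 14,833, which does not equal 1,854.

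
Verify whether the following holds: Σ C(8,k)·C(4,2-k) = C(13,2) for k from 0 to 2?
Vandermonde's identity gives C(12,2) = 66; RHS C(13,2) = 78.
Final answer: False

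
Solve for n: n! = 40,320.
n! is strictly increasing. 6! = 720, 7! = 5,040, 8! = 40,320 ✓. So n = 8.
Final answer: 8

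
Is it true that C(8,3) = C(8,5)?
True

Solution: Symmetry C(n,k) = C(n,n-k): C(8,3) = 56 and C(8,5) = 56. Both sides agree, so the statement holds.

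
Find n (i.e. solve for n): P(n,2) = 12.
4

Reasoning: P(n,2) = n(n−1) is increasing in n; n(n−1) ≈ (n−0.5)^2 = 12 gives n ≈ 4.0. Check: P(2,2) = 2, P(3,2) = 6, P(4,2) = 12 ✓. So n = 4.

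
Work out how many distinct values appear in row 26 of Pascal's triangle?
14

Solution: Row 26 has entries C(26,0)..C(26,26); by symmetry C(26,k)=C(26,26-k), giving 14 distinct values.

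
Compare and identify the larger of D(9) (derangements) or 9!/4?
D(9)

Explanation: D(9) = (9-1)·[D(8) + D(7)] = 8·[14,833 + 1,854] = 133,496; 9!/4 = 362,880/4 = 90,720.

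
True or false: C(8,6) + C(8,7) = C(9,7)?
Pascal's identity C(n,k) + C(n,k+1) = C(n+1,k+1): 28 + 8 = 36 = C(9,7).
Final answer: True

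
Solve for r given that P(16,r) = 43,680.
4
P(16,r) = 16·15·…·(16−r+1), a product of r factors. Multiplying down from 16: 16 = 16; 16·15 = 240; 16·15·14 = 3,360; 16·15·14·13 = 43,680 ✓ (4 factors). So r = 4.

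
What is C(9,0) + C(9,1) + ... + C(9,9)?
512

Sum of binomial coefficients = 2^9 = 512.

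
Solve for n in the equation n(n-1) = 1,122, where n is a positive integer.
34

Explanation: n² − n − 1,122 = 0, so n = (1 ± √(1 + 4·1,122))/2 = (1 ± √4,489)/2 = (1 ± 67)/2, i.e. n = 34 or n = -33. Taking the positive root, n = 34 (check: 34×33 = 1,122).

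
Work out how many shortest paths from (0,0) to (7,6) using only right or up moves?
1,716

Choose 7 rights from 13 moves: C(13,7) = 1,716.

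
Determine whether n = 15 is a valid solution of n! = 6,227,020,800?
No

15! = 15·14! = 15·87,178,291,200 = 1,307,674,368,000, which does not equal 6,227,020,800.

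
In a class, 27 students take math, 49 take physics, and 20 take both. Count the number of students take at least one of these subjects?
56
|A∪B| = |A|+|B|-|A∩B| = 27+49-20 = 56.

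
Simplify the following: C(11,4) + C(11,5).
792

Explanation: By Pascal's identity: C(12,5) = 792.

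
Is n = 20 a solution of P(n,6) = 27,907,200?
Yes

P(20,6) = 20·19·18·17·16·15 = 27,907,200, which equals 27,907,200.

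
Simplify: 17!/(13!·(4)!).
This is C(17,13) = 2,380.
Final answer: 2,380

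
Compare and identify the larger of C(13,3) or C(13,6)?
C(13,6)

Solution: C(13,3)=286, C(13,6)=1,716.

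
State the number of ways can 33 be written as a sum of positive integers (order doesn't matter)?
Pentagonal recurrence p(n) = p(n−1) + p(n−2) − p(n−5) − p(n−7) + …: p(33) = p(32) + p(31) − p(28) − p(26) + p(21) + p(18) − p(11) − p(7) = 8,349 + 6,842 − 3,718 − 2,436 + 792 + 385 − 56 − 15 = 10,143.
Final answer: 10,143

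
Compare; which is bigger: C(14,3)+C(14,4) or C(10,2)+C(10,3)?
First=1,365, Second=165.

Answer: C(14,3)+C(14,4)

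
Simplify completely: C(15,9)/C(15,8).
7/9

C(n,k+1)/C(n,k) = (n−k)/(k+1). Here (15−8)/(8+1) = 7/9 = 7/9.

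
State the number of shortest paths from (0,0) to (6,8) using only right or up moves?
Choose 6 rights from 14 moves: C(14,6) = 3,003.
Final answer: 3,003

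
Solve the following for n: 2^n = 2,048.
11

Working:
2,048 = 1,024 × 2 = 2^10 × 2^1 = 2^11, so n = 11.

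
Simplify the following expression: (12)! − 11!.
439,084,800

(12)! − 11! = (12)·11! − 11! = (12−1)·11! = 11·11! = 439,084,800.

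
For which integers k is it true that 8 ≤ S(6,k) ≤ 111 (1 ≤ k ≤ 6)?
2, 3, 4, 5

Solution: S(6,1)=1; S(6,2)=31; S(6,3)=90; S(6,4)=65; S(6,5)=15; S(6,6)=1. So valid k = 2, 3, 4, 5.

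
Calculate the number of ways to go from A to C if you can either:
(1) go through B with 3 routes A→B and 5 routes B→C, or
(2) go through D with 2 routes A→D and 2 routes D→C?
19

Explanation: Route via B: 3×5=15. Route via D: 2×2=4. Total: 19.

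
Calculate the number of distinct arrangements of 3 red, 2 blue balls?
10

Solution: Multinomial: 5!/(3! × 2!) = 10.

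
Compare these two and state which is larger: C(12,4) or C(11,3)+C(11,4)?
Equal
By Pascal's identity: C(12,4) = C(11,3)+C(11,4) = 495. Equal.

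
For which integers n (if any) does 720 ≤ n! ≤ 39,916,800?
6, 7, 8, 9, 10, 11

Explanation: n! is strictly increasing; 6! = 720 and 11! = 39,916,800, so valid n = 6, 7, 8, 9, 10, 11.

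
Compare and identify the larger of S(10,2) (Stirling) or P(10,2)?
S(10,2)
S(10,2) = 2·S(9,2) + S(9,1) = 2·255 + 1 = 511; P(10,2) = 90.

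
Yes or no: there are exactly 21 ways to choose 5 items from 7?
Yes

Explanation: C(7,5) = 21.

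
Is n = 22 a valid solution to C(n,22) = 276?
No

Reasoning: C(22,22) = 22·21·20·19·18·17·16·15·14·13·12·11·10·9·8·7·6·5·4·3·2·1/22! = 1,124,000,727,777,607,680,000/1,124,000,727,777,607,680,000 = 1, which does not equal 276.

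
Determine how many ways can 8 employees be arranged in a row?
40,320

Explanation: Arrangements of 8 distinct objects: 8! = 40,320.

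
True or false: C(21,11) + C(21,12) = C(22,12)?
True

Solution: Pascal's identity C(n,k) + C(n,k+1) = C(n+1,k+1): 352,716 + 293,930 = 646,646 = C(22,12).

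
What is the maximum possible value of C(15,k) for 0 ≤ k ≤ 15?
6,435

Solution: Maximum at k = 7 or k = 8: C(15,7) = 6,435.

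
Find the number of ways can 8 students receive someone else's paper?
Using D(n) = (n-1)[D(n-1) + D(n-2)]:
D(8) = (8-1) × [D(7) + D(6)]
      = 7 × [1854 + 265]
      = 7 × 2119
      = 14,833

Answer: 14,833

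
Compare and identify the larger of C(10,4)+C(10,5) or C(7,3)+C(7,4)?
C(10,4)+C(10,5)

Explanation: First=462, Second=70.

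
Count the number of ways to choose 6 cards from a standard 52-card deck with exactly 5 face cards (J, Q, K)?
31,680

Working:
12 face cards and 40 non-face cards: C(12,5) × C(40,1) = 792 × 40 = 31,680.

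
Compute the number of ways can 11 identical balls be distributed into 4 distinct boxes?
364

Solution: C(11+4-1, 4-1) = C(14, 3) = 364.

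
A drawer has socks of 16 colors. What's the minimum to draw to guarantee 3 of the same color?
33

Worst case: 2 of each = 32. One more: 33.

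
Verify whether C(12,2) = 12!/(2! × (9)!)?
False

Reasoning: The correct denominator is 2!×10!, giving C(12,2) = 66; the stated RHS is 12!/(2!×9!) = 660 ≠ 66, so the statement does not hold.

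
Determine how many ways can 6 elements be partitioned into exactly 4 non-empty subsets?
65

Solution: This equals S(6,4), the Stirling number of the 2nd kind.
Using the Stirling recurrence: S(n,k) = k·S(n-1,k) + S(n-1,k-1)
S(6,4) = 4·S(5,4) + S(5,3)
         = 4·10 + 25
         = 40 + 25
         = 65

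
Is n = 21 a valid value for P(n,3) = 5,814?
No

P(21,3) = 21·20·19 = 7,980, which does not equal 5,814.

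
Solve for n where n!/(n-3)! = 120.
n!/(n-3)! = n×(n-1)×(n-2), a product of 3 consecutive integers ≈ (n−1)^3. 120^(1/3) + 1 ≈ 5.9; check n = 6: 6×5×4 = 120 ✓. So n = 6.

Answer: 6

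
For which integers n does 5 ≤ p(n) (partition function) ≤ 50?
Tabulating p(n) via p(n) = p(n−1) + p(n−2) − p(n−5) − p(n−7) + …: p(3)=3; p(4)=5; p(5)=7; p(6)=11; p(7)=15; p(8)=22; p(9)=30; p(10)=42; p(11)=56. So valid n = 4, 5, 6, 7, 8, 9, 10.

Answer: 4, 5, 6, 7, 8, 9, 10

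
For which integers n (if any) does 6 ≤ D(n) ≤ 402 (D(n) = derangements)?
4, 5, 6

Reasoning: Using D(n) = (n−1)[D(n−1) + D(n−2)] with D(1)=0, D(2)=1: D(3)=2; D(4)=9; D(5)=44; D(6)=265; D(7)=1,854. So valid n = 4, 5, 6.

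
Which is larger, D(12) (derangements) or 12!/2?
12!/2

Explanation: D(12) = (12-1)·[D(11) + D(10)] = 11·[14,684,570 + 1,334,961] = 176,214,841; 12!/2 = 479,001,600/2 = 239,500,800.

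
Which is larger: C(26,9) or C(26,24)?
C(26,9)

Explanation: C(26,9)=3,124,550, C(26,24)=325.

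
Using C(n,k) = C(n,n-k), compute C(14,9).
C(14,9) = C(14,5) = 2,002.

Answer: 2,002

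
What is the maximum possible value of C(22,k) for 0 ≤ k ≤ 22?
705,432

Working:
Maximum at k = 11: C(22,11) = 705,432.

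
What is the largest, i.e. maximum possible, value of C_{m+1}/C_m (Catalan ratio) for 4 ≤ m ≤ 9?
38/11

Explanation: C_{m+1}/C_m = 2(2m+1)/(m+2), which increases with m. Maximum at m = 9: 2·19/11 = 38/11.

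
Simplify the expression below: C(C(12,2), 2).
2,145

Working:
C(12,2) = 66, then C(66, 2) = 2,145.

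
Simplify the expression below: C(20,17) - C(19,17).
969
C(20,17) - C(19,17) = C(19,16) = 969.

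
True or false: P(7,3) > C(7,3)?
P(7,3) = 210 and C(7,3) = 35; P(n,r) = r! × C(n,r) so P > C whenever r ≥ 2.
Final answer: True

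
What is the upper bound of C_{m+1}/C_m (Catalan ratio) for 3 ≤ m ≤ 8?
17/5
C_{m+1}/C_m = 2(2m+1)/(m+2), which increases with m. Maximum at m = 8: 2·17/10 = 17/5.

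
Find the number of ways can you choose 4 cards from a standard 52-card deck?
270,725

Solution: C(52,4) = 270,725.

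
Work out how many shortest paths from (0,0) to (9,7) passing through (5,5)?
To (5,5): C(10,5)=252. From there: C(6,4)=15. Total: 3,780.
Final answer: 3,780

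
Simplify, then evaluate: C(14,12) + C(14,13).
105

Solution: By Pascal's identity: C(15,13) = 105.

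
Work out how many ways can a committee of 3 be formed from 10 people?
120

Solution: C(10,3) = 10! / (3! × (10-3)!)
         = 10! / (3! × 7!)
         = 120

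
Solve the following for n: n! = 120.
5

Reasoning: n! is strictly increasing. 3! = 6, 4! = 24, 5! = 120 ✓. So n = 5.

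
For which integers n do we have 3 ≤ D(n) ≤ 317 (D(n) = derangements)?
4, 5, 6

Explanation: Using D(n) = (n−1)[D(n−1) + D(n−2)] with D(1)=0, D(2)=1: D(3)=2; D(4)=9; D(5)=44; D(6)=265; D(7)=1,854. So valid n = 4, 5, 6.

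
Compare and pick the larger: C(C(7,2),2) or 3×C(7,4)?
C(C(7,2),2)
C(C(7,2),2)=210, 3×C(7,4)=105.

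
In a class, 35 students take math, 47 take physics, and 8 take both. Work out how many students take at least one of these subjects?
74

Working:
|A∪B| = |A|+|B|-|A∩B| = 35+47-8 = 74.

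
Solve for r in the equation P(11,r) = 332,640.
6
P(11,r) = 11·10·…·(11−r+1), a product of r factors. Multiplying down from 11: 11 = 11; 11·10 = 110; 11·10·9 = 990; 11·10·9·8 = 7,920; 11·10·9·8·7 = 55,440; 11·10·9·8·7·6 = 332,640 ✓ (6 factors). So r = 6.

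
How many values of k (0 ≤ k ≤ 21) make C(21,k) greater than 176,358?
6

Reasoning: Row 21 is unimodal and symmetric about k=21/2. C(21,7)=116,280 ≤ 176,358; C(21,8)=203,490 > 176,358; by symmetry C(21,k) > 176,358 for k = 8..13. That's 13 - 8 + 1 = 6 values.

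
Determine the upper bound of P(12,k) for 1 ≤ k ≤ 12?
479,001,600

Solution: P(12,k) increases in k, so maximum at k = 12: 12! = 479,001,600.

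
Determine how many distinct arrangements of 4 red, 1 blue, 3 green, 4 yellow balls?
138,600

Reasoning: Multinomial: 12!/(4! × 1! × 3! × 4!) = 138,600.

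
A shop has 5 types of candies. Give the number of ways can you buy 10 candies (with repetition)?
1,001

Reasoning: Stars and bars: C(10+5-1, 10) = C(14, 10) = 1,001.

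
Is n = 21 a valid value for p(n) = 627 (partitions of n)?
No

Explanation: Pentagonal recurrence p(n) = p(n−1) + p(n−2) − p(n−5) − p(n−7) + …: p(21) = p(20) + p(19) − p(16) − p(14) + p(9) + p(6) = 627 + 490 − 231 − 135 + 30 + 11 = 792, which does not equal 627.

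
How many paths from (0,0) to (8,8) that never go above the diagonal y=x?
1,430

Counted by the Catalan number C_8: C_8 = C(16,8)/(8+1) = 12,870/9 = 1,430.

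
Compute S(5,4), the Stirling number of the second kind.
10

Using the Stirling recurrence: S(n,k) = k·S(n-1,k) + S(n-1,k-1)
S(5,4) = 4·S(4,4) + S(4,3)
         = 4·1 + 6
         = 4 + 6
         = 10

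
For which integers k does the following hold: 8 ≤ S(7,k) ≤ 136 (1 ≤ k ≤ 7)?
2, 6

Explanation: S(7,1)=1; S(7,2)=63; S(7,3)=301; S(7,4)=350; S(7,5)=140; S(7,6)=21; S(7,7)=1. So valid k = 2, 6.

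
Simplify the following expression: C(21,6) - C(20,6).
15,504

Reasoning: C(21,6) - C(20,6) = C(20,5) = 15,504.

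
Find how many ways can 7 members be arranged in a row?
5,040

Reasoning: Arrangements of 7 distinct objects: 7! = 5,040.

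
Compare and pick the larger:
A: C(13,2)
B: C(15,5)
B
A=C(13,2)=78, B=C(15,5)=3,003.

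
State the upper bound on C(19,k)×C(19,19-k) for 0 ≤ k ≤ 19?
8,533,694,884

Reasoning: C(19,k)·C(19,19-k) = C(19,k)², maximised at the centre k = 9: C(19,9)² = 8,533,694,884.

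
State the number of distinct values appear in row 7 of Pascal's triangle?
4

Solution: Row 7 has entries C(7,0)..C(7,7); by symmetry C(7,k)=C(7,7-k), giving 4 distinct values.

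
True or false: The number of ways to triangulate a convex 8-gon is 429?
False

Reasoning: Triangulations of a convex 8-gon are counted by the Catalan number C_6: C_6 = C(12,6)/(6+1) = 924/7 = 132.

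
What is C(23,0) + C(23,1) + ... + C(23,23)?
8,388,608

Solution: Sum of binomial coefficients = 2^23 = 8,388,608.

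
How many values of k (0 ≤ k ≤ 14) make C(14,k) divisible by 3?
3

Solution: Checking C(14,k) mod 3 for k = 0..14: divisible at k = 6, 7, 8. That's 3 values.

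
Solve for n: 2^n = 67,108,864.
26

67,108,864 = 1,024 × 1,024 × 64 = 2^10 × 2^10 × 2^6 = 2^26, so n = 26.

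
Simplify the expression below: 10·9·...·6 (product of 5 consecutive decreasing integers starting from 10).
This is P(10,5) = 10!/(5)! = 30,240.
Final answer: 30,240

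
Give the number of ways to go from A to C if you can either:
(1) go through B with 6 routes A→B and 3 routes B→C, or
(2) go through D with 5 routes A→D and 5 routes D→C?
43

Reasoning: Route via B: 6×3=18. Route via D: 5×5=25. Total: 43.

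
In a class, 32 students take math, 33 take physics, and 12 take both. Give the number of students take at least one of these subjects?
|A∪B| = |A|+|B|-|A∩B| = 32+33-12 = 53.
Final answer: 53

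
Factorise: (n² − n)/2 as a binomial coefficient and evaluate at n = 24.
C(n,2); C(24,2) = 276
(n² − n)/2 = n(n−1)/2 = C(n,2). At n = 24: C(24,2) = 276.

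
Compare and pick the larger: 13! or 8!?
13!

Explanation: 13!=6,227,020,800, 8!=40,320. 13! > 8!.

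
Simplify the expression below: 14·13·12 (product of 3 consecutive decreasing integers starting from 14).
2,184

Reasoning: This is P(14,3) = 14!/(11)! = 2,184.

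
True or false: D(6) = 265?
True

Derangements of 6 elements: D(6) = (6-1)·[D(5) + D(4)] = 5·[44 + 9] = 265.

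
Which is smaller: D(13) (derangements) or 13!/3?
13!/3

D(13) = (13-1)·[D(12) + D(11)] = 12·[176,214,841 + 14,684,570] = 2,290,792,932; 13!/3 = 6,227,020,800/3 = 2,075,673,600.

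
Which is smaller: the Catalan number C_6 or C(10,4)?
C_6
C_6 = C(12,6)/(6+1) = 924/7 = 132; C(10,4) = 210.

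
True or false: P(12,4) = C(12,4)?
False

P(12,4) = 11,880 and C(12,4) = 495; P(n,r) = r! × C(n,r) so P > C whenever r ≥ 2.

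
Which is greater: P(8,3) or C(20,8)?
C(20,8)

Solution: P(8,3)=336, C(20,8)=125,970.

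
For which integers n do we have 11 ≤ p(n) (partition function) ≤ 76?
6, 7, 8, 9, 10, 11

Solution: Tabulating p(n) via p(n) = p(n−1) + p(n−2) − p(n−5) − p(n−7) + …: p(5)=7; p(6)=11; p(7)=15; p(8)=22; p(9)=30; p(10)=42; p(11)=56; p(12)=77. So valid n = 6, 7, 8, 9, 10, 11.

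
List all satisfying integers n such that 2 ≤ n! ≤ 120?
2, 3, 4, 5

Solution: n! is strictly increasing; 2! = 2 and 5! = 120, so valid n = 2, 3, 4, 5.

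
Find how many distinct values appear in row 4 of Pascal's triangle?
3

Row 4 has entries C(4,0)..C(4,4); by symmetry C(4,k)=C(4,4-k), giving 3 distinct values.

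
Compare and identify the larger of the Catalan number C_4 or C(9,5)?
C(9,5)

C_4 = C(8,4)/(4+1) = 70/5 = 14; C(9,5) = 126.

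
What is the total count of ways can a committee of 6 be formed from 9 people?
84
C(9,6) = 9! / (6! × (9-6)!)
         = 9! / (6! × 3!)
         = 84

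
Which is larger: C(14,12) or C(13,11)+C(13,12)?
Equal

By Pascal's identity: C(14,12) = C(13,11)+C(13,12) = 91. Equal.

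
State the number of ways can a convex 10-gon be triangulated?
1,430

Using the Catalan number formula: C_n = C(2n, n) / (n+1)
C_8 = C(16, 8) / (8+1)
     = 12870 / 9
     = 1,430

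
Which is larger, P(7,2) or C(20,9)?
C(20,9)

Reasoning: P(7,2)=42, C(20,9)=167,960.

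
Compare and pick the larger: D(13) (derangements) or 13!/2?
13!/2
D(13) = (13-1)·[D(12) + D(11)] = 12·[176,214,841 + 14,684,570] = 2,290,792,932; 13!/2 = 6,227,020,800/2 = 3,113,510,400.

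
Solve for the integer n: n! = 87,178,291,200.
14
n! is strictly increasing. 12! = 479,001,600, 13! = 6,227,020,800, 14! = 87,178,291,200 ✓. So n = 14.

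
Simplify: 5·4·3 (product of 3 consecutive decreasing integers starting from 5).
60

This is P(5,3) = 5!/(2)! = 60.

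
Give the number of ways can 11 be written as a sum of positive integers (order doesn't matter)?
Pentagonal recurrence p(n) = p(n−1) + p(n−2) − p(n−5) − p(n−7) + …: p(11) = p(10) + p(9) − p(6) − p(4) = 42 + 30 − 11 − 5 = 56.

Answer: 56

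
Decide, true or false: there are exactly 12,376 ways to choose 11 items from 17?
True

Reasoning: C(17,11) = 12,376.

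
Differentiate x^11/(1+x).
Quotient rule: [11x^{10}(1+x) - x^11]/(1+x)².

Answer: (11x^10(1+x) - x^11)/(1+x)²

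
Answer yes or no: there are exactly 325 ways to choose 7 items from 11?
C(11,7) = 330 ≠ 325.

Answer: No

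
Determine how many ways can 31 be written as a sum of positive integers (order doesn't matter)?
6,842

Pentagonal recurrence p(n) = p(n−1) + p(n−2) − p(n−5) − p(n−7) + …: p(31) = p(30) + p(29) − p(26) − p(24) + p(19) + p(16) − p(9) − p(5) = 5,604 + 4,565 − 2,436 − 1,575 + 490 + 231 − 30 − 7 = 6,842.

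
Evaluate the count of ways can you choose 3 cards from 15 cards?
455

Reasoning: C(15,3) = 15! / (3! × (15-3)!)
         = 15! / (3! × 12!)
         = 455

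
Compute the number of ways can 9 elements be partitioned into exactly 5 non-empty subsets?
This equals S(9,5), the Stirling number of the 2nd kind.
Using the Stirling recurrence: S(n,k) = k·S(n-1,k) + S(n-1,k-1)
S(9,5) = 5·S(8,5) + S(8,4)
         = 5·1050 + 1701
         = 5250 + 1701
         = 6,951
Final answer: 6,951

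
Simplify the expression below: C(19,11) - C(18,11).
43,758

Reasoning: C(19,11) - C(18,11) = C(18,10) = 43,758.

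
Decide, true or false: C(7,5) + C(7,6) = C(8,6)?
True
Pascal's identity: LHS = 21 + 7 = 28; RHS = C(8,6) = 28. Both sides agree, so the statement holds.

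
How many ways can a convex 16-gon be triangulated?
Using the Catalan number formula: C_n = C(2n, n) / (n+1)
C_14 = C(28, 14) / (14+1)
     = 40116600 / 15
     = 2,674,440

Answer: 2,674,440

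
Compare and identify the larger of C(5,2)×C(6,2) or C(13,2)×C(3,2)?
C(13,2)×C(3,2)

Explanation: C(5,2)×C(6,2)=150, C(13,2)×C(3,2)=234.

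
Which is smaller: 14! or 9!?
14!=87,178,291,200, 9!=362,880. 14! > 9!.

Answer: 9!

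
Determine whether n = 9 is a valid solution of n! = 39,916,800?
No

Solution: 9! = 9·8! = 9·40,320 = 362,880, which does not equal 39,916,800.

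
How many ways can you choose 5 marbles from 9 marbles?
126

Working:
C(9,5) = 9! / (5! × (9-5)!)
         = 9! / (5! × 4!)
         = 126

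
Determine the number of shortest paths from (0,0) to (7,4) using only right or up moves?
330

Explanation: Choose 7 rights from 11 moves: C(11,7) = 330.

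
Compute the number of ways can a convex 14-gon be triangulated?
Using the Catalan number formula: C_n = C(2n, n) / (n+1)
C_12 = C(24, 12) / (12+1)
     = 2704156 / 13
     = 208,012

Answer: 208,012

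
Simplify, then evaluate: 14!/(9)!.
This equals 14×13×...×10 = 240,240.

Answer: 240,240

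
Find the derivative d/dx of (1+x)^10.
10(1+x)^9
Using the power rule: d/dx (1+x)^10 = 10(1+x)^{9}.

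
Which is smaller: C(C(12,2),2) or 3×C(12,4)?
3×C(12,4)
C(C(12,2),2)=2,145, 3×C(12,4)=1,485.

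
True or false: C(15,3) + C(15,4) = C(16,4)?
Pascal's identity C(n,k) + C(n,k+1) = C(n+1,k+1): 455 + 1,365 = 1,820 = C(16,4).

Answer: True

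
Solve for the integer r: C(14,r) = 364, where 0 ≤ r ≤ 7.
C(14,r) is increasing for 0 ≤ r ≤ 7. Stepping up (C(14,r+1) = C(14,r)·(14−r)/(r+1)): C(14,1) = 14, C(14,2) = 91, C(14,3) = 364 ✓. So r = 3.

Answer: 3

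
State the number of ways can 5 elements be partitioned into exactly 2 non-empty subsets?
15

This equals S(5,2), the Stirling number of the 2nd kind.
Using the Stirling recurrence: S(n,k) = k·S(n-1,k) + S(n-1,k-1)
S(5,2) = 2·S(4,2) + S(4,1)
         = 2·7 + 1
         = 14 + 1
         = 15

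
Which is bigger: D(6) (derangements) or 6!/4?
D(6)

Explanation: D(6) = (6-1)·[D(5) + D(4)] = 5·[44 + 9] = 265; 6!/4 = 720/4 = 180.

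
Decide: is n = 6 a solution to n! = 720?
Yes

Explanation: 6! = 6·5! = 6·120 = 720, which equals 720.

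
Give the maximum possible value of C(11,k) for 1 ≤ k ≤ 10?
C(11,k) is maximised at the centre of the row: C(11,5) = 462.
Final answer: 462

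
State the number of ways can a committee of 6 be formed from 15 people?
C(15,6) = 15! / (6! × (15-6)!)
         = 15! / (6! × 9!)
         = 5,005

Answer: 5,005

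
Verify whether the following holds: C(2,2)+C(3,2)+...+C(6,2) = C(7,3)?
True
Hockey stick identity gives Σ = C(7,3) = 35; RHS C(7,3) = 35.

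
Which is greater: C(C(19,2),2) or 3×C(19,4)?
C(C(19,2),2)

Reasoning: C(C(19,2),2)=14,535, 3×C(19,4)=11,628.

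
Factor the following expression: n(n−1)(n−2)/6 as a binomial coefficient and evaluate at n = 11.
n(n−1)(n−2)/6 = n!/(3!(n−3)!) = C(n,3). At n = 11: C(11,3) = 165.
Final answer: C(n,3); C(11,3) = 165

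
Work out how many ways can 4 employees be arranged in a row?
24
Arrangements of 4 distinct objects: 4! = 24.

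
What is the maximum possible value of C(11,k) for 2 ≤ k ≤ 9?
462

Reasoning: C(11,k) is maximised at the centre of the row: C(11,5) = 462.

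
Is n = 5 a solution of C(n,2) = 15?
C(5,2) = 5·4/2! = 20/2 = 10, which does not equal 15.
Final answer: No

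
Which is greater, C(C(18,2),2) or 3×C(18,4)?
C(C(18,2),2)=11,628, 3×C(18,4)=9,180.
Final answer: C(C(18,2),2)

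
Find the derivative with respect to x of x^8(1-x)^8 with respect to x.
8x^7(1-x)^8 - 8x^8(1-x)^7
Product rule: 8x^{7}(1-x)^{8} + x^8·(-8)(1-x)^{7}.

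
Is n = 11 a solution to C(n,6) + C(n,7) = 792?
Yes
C(11,6) + C(11,7) = 462 + 330 = 792, which equals 792.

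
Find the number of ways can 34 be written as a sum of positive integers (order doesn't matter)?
12,310

Pentagonal recurrence p(n) = p(n−1) + p(n−2) − p(n−5) − p(n−7) + …: p(34) = p(33) + p(32) − p(29) − p(27) + p(22) + p(19) − p(12) − p(8) = 10,143 + 8,349 − 4,565 − 3,010 + 1,002 + 490 − 77 − 22 = 12,310.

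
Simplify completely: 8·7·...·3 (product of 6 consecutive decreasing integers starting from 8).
This is P(8,6) = 8!/(2)! = 20,160.
Final answer: 20,160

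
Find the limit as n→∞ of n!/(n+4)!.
0

Working:
n!/(n+4)! = 1/[(n+1)(n+2)···(n+4)] → 0 as n → ∞.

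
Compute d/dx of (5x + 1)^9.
45(5x + 1)^8

Working:
Chain rule: 9(5x+1)^{8} × 5 = 45(5x+1)^{8}.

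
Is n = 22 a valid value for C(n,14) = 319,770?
Yes

Reasoning: C(22,14) = 22·21·20·19·18·17·16·15·14·13·12·11·10·9/14! = 27,877,002,177,024,000/87,178,291,200 = 319,770, which equals 319,770.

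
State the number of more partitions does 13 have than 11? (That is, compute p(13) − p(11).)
45

Solution: Pentagonal recurrence p(n) = p(n−1) + p(n−2) − p(n−5) − p(n−7) + …: p(13) = p(12) + p(11) − p(8) − p(6) + p(1) = 77 + 56 − 22 − 11 + 1 = 101.
p(11) = p(10) + p(9) − p(6) − p(4) = 42 + 30 − 11 − 5 = 56.
Difference = 101 − 56 = 45.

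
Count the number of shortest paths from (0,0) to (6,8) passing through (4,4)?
To (4,4): C(8,4)=70. From there: C(6,2)=15. Total: 1,050.

Answer: 1,050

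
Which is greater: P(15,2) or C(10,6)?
Equal

P(15,2)=210, C(10,6)=210.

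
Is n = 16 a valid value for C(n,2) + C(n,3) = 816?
No

Reasoning: C(16,2) + C(16,3) = 120 + 560 = 680, which does not equal 816.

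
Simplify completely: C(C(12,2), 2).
2,145

Solution: C(12,2) = 66, then C(66, 2) = 2,145.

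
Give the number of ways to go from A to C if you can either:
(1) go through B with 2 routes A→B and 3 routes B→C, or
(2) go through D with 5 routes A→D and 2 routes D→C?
Route via B: 2×3=6. Route via D: 5×2=10. Total: 16.

Answer: 16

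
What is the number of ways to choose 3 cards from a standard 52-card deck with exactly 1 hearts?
9,633

Reasoning: 13 hearts and 39 non-hearts: C(13,1) × C(39,2) = 13 × 741 = 9,633.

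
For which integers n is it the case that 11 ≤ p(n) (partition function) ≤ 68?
6, 7, 8, 9, 10, 11
Tabulating p(n) via p(n) = p(n−1) + p(n−2) − p(n−5) − p(n−7) + …: p(5)=7; p(6)=11; p(7)=15; p(8)=22; p(9)=30; p(10)=42; p(11)=56; p(12)=77. So valid n = 6, 7, 8, 9, 10, 11.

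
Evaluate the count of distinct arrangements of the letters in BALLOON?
1,260

Reasoning: Word has 7 letters (B=1, A=1, L=2, O=2, N=1). Arrangements: 7!/Π(k!) = 1,260.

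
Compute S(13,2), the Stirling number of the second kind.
4,095

Using the Stirling recurrence: S(n,k) = k·S(n-1,k) + S(n-1,k-1)
S(13,2) = 2·S(12,2) + S(12,1)
         = 2·2047 + 1
         = 4094 + 1
         = 4,095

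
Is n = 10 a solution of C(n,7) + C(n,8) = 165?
Yes

Reasoning: C(10,7) + C(10,8) = 120 + 45 = 165, which equals 165.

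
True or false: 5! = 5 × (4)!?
True

Explanation: By definition n! = n × (n-1)!, so 5! = 5 × 4!.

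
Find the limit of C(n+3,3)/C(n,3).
1

Both numerator and denominator grow as n^3/3! for large n, so the ratio → 1.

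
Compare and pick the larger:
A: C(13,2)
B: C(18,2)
A=C(13,2)=78, B=C(18,2)=153.
Final answer: B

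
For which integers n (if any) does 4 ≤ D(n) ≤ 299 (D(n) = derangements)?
4, 5, 6

Reasoning: Using D(n) = (n−1)[D(n−1) + D(n−2)] with D(1)=0, D(2)=1: D(3)=2; D(4)=9; D(5)=44; D(6)=265; D(7)=1,854. So valid n = 4, 5, 6.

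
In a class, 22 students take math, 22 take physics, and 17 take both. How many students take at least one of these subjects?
27

Working:
|A∪B| = |A|+|B|-|A∩B| = 22+22-17 = 27.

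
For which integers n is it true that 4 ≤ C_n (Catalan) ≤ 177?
3, 4, 5, 6
C_2=2; C_3=5; C_4=14; C_5=42; C_6=132; C_7=429. So valid n = 3, 4, 5, 6.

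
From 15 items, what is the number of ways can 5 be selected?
3,003

Explanation: C(15,5) = 15! / (5! × (15-5)!)
         = 15! / (5! × 10!)
         = 3,003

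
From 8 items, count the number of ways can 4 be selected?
70

Explanation: C(8,4) = 8! / (4! × (8-4)!)
         = 8! / (4! × 4!)
         = 70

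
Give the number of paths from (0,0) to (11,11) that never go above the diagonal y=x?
58,786

Solution: Counted by the Catalan number C_11: C_11 = C(22,11)/(11+1) = 705,432/12 = 58,786.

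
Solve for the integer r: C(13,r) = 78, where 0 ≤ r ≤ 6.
C(13,r) is increasing for 0 ≤ r ≤ 6. Stepping up (C(13,r+1) = C(13,r)·(13−r)/(r+1)): C(13,1) = 13, C(13,2) = 78 ✓. So r = 2.

Answer: 2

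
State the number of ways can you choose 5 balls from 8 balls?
C(8,5) = 8! / (5! × (8-5)!)
         = 8! / (5! × 3!)
         = 56
Final answer: 56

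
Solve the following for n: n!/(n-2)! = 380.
20

n!/(n-2)! = n×(n-1), a product of 2 consecutive integers ≈ (n−0.5)^2. 380^(1/2) + 0.5 ≈ 20.0; check n = 20: 20×19 = 380 ✓. So n = 20.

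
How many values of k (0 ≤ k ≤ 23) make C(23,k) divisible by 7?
12

Working:
Checking C(23,k) mod 7 for k = 0..23: divisible at k = 3, 4, 5, 6, 10, 11, 12, 13, 17, 18, 19, 20. That's 12 values.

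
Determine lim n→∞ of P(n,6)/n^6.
1

P(n,6) = n(n-1)···(n-5) ≈ n^6 for large n. Limit = 1.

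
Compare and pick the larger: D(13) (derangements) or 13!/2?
13!/2
D(13) = (13-1)·[D(12) + D(11)] = 12·[176,214,841 + 14,684,570] = 2,290,792,932; 13!/2 = 6,227,020,800/2 = 3,113,510,400.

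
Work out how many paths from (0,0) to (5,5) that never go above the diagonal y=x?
42

Reasoning: Counted by the Catalan number C_5: C_5 = C(10,5)/(5+1) = 252/6 = 42.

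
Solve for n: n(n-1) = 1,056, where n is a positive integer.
33

Reasoning: n² − n − 1,056 = 0, so n = (1 ± √(1 + 4·1,056))/2 = (1 ± √4,225)/2 = (1 ± 65)/2, i.e. n = 33 or n = -32. Taking the positive root, n = 33 (check: 33×32 = 1,056).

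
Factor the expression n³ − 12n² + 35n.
n(n − 5)(n − 7)

Solution: n³ − 12n² + 35n = n(n² − 12n + 35) = n(n − 5)(n − 7).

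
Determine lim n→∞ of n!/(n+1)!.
n!/(n+1)! = 1/[(n+1)] → 0 as n → ∞.
Final answer: 0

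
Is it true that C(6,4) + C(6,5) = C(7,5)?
True

Explanation: Pascal's identity: LHS = 15 + 6 = 21; RHS = C(7,5) = 21. Both sides agree, so the statement holds.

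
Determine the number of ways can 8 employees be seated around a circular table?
5,040
Circular arrangements: (8-1)! = 5,040.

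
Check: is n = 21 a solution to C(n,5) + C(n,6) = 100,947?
No

Explanation: C(21,5) + C(21,6) = 20,349 + 54,264 = 74,613, which does not equal 100,947.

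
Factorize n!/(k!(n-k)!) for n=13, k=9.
C(13,9) = 715

Working:
This is the binomial coefficient C(13,9) = 715.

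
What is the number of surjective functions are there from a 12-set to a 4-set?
14,676,024

Working:
Onto functions = 4! × S(12,4)
First compute S(12,4) via recurrence:
Using the Stirling recurrence: S(n,k) = k·S(n-1,k) + S(n-1,k-1)
S(12,4) = 4·S(11,4) + S(11,3)
         = 4·145750 + 28501
         = 583000 + 28501
         = 611,501
Then: 24 × 611501 = 14,676,024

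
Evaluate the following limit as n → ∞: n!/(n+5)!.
0

Explanation: n!/(n+5)! = 1/[(n+1)(n+2)···(n+5)] → 0 as n → ∞.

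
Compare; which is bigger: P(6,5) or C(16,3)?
P(6,5)

P(6,5)=720, C(16,3)=560.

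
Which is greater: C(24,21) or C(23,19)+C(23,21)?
C(23,19)+C(23,21)

Reasoning: C(24,21)=2,024; C(23,19)+C(23,21)=8,855+253=9,108.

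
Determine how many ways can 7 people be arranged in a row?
5,040

Reasoning: Arrangements of 7 distinct objects: 7! = 5,040.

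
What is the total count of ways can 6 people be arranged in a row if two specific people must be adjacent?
240
Treat pair as unit: (6-1)! arrangements × 2 internal orders = 240.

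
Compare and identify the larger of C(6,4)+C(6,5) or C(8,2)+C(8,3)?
First=21, Second=84.

Answer: C(8,2)+C(8,3)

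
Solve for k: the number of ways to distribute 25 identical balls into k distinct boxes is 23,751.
5

Working:
Stars and bars: the count is C(25+k−1, k−1), increasing in k. k=3: C(27,2) = 351, k=4: C(28,3) = 3,276, k=5: C(29,4) = 23,751 ✓. So k = 5.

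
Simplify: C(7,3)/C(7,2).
5/3

Explanation: C(n,k+1)/C(n,k) = (n−k)/(k+1). Here (7−2)/(2+1) = 5/3 = 5/3.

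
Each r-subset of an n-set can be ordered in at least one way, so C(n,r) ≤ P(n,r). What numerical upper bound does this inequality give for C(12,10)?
P(12,10) = 12·11·10·9·8·7·6·5·4·3 = 239,500,800, so C(12,10) ≤ 239,500,800. (The bound is loose by a factor of 10! = 3,628,800: C(12,10) = 239,500,800/3,628,800 = 66.)
Final answer: 239,500,800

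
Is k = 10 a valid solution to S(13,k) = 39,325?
Yes

Solution: S(13,10) = 10·S(12,10) + S(12,9) = 10·1,705 + 22,275 = 39,325, which equals 39,325.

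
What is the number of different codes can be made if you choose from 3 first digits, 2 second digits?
By the multiplication principle: 3 × 2 = 6.

Answer: 6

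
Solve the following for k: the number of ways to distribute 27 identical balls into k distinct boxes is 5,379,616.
8

Reasoning: Stars and bars: the count is C(27+k−1, k−1), increasing in k. k=6: C(32,5) = 201,376, k=7: C(33,6) = 1,107,568, k=8: C(34,7) = 5,379,616 ✓. So k = 8.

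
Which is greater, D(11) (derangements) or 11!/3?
D(11)

D(11) = (11-1)·[D(10) + D(9)] = 10·[1,334,961 + 133,496] = 14,684,570; 11!/3 = 39,916,800/3 = 13,305,600.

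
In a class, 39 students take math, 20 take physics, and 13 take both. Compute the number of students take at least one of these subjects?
46

Working:
|A∪B| = |A|+|B|-|A∩B| = 39+20-13 = 46.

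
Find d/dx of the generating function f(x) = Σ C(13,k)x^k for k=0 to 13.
Σ k·C(13,k)x^(k-1) for k=1 to 13
Term-by-term differentiation gives Σ k·C(13,k)x^{k-1} for k=1 to 13.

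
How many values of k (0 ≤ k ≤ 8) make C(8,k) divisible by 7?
5

Checking C(8,k) mod 7 for k = 0..8: divisible at k = 2, 3, 4, 5, 6. That's 5 values.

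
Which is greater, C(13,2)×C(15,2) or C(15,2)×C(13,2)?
C(13,2)×C(15,2)=8,190, C(15,2)×C(13,2)=8,190.

Answer: Equal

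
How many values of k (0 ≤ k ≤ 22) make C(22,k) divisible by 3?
Checking C(22,k) mod 3 for k = 0..22: divisible at k = 2, 5, 6, 7, 8, 11, 14, 15, 16, 17, 20. That's 11 values.
Final answer: 11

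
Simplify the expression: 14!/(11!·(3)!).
364

Solution: This is C(14,11) = 364.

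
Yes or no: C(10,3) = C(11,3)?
No
LHS = C(10,3) = 120; RHS = C(11,3) = 165. 120 ≠ 165, so the statement does not hold.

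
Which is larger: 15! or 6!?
15!

Solution: 15!=1,307,674,368,000, 6!=720. 15! > 6!.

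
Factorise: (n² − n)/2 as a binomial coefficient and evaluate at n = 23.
(n² − n)/2 = n(n−1)/2 = C(n,2). At n = 23: C(23,2) = 253.
Final answer: C(n,2); C(23,2) = 253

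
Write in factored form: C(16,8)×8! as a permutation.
P(16,8)

C(16,8)×8! = [16!/(8!(8)!)]×8! = 16!/(8)! = P(16,8) = 518,918,400.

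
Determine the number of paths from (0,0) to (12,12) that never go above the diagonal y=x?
208,012

Counted by the Catalan number C_12: C_12 = C(24,12)/(12+1) = 2,704,156/13 = 208,012.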